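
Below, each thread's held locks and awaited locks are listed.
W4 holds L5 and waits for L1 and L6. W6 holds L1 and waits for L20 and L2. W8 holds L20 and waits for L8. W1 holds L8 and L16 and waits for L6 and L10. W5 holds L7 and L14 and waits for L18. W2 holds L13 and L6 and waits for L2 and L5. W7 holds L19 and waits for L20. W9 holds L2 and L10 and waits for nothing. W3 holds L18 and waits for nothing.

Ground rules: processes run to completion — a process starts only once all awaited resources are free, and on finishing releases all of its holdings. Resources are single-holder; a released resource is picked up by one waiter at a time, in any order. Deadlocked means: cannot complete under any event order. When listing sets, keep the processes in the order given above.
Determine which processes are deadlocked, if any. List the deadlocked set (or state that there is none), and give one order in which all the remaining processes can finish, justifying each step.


The deadlocked set is W4, W6, W8, W1, W2 and W7.
Key observation: the waits loop around W4 -> W6 -> W8 -> W1 -> W2 -> W4 with no way out; W7 waits into the deadlock from upstream.
One completion order for the rest: W3, W5, W9.
Check, step by step:
  run W3 (it waits on nothing); releases L18
  W5: everything it awaited (L18) is free; runs, freeing L7 and L14
  run W9 (it waits on nothing); releases L2 and L10


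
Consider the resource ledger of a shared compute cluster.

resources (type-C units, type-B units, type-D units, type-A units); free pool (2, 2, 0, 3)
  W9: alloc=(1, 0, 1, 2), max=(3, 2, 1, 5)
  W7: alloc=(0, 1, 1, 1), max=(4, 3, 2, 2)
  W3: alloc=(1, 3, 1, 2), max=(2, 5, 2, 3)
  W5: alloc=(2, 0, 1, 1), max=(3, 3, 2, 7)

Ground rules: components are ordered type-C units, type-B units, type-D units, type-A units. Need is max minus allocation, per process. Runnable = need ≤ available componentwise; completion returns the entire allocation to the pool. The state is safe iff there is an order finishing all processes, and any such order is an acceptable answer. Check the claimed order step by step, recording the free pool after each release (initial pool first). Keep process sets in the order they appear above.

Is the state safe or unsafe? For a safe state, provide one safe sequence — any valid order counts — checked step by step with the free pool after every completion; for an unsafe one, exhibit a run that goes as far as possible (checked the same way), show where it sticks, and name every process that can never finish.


SAFE — a valid safe sequence is W9, W3, W7, W5.
Key observation: the order's first zero-slack moment is W9 ((2, 2, 0, 3) needed, (2, 2, 0, 3) free — a requested resource with nothing to spare).
Walking it through:
  pool = (2, 2, 0, 3)
  run W9 (needs (2, 2, 0, 3), free (2, 2, 0, 3)); after release of (1, 0, 1, 2) the pool is (3, 2, 1, 5)
  run W3 (needs (1, 2, 1, 1), free (3, 2, 1, 5)); after release of (1, 3, 1, 2) the pool is (4, 5, 2, 7)
  run W7 (needs (4, 2, 1, 1), free (4, 5, 2, 7)); after release of (0, 1, 1, 1) the pool is (4, 6, 3, 8)
  run W5 (needs (1, 3, 1, 6), free (4, 6, 3, 8)); after release of (2, 0, 1, 1) the pool is (6, 6, 4, 9)


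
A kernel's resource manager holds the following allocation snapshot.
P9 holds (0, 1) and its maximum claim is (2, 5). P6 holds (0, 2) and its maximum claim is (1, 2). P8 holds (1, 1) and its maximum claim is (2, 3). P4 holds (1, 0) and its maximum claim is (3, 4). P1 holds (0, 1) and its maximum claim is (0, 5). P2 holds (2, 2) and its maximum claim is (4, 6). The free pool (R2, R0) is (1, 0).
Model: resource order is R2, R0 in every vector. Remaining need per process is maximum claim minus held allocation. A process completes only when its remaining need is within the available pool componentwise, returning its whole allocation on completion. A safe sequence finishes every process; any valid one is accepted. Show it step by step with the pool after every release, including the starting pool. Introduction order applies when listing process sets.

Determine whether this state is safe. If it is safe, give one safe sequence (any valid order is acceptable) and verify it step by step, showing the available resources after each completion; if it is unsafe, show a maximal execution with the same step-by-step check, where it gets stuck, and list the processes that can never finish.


UNSAFE.
Key observation: even finishing P6, P8 leaves just (2, 3) free — too little R0 for any of the remaining processes.
The run P6, P8 cannot be extended any further. Step-by-step check:
  pool = (1, 0)
  run P6 (needs (1, 0), free (1, 0)); after release of (0, 2) the pool is (1, 2)
  run P8 (needs (1, 2), free (1, 2)); after release of (1, 1) the pool is (2, 3)
  blocked: P9 wants (2, 4), pool (2, 3) — not enough R0
  blocked: P4 wants (2, 4), pool (2, 3) — not enough R0
  blocked: P1 wants (0, 4), pool (2, 3) — not enough R0
  blocked: P2 wants (2, 4), pool (2, 3) — not enough R0
Processes that can never finish: P9, P4, P1 and P2.


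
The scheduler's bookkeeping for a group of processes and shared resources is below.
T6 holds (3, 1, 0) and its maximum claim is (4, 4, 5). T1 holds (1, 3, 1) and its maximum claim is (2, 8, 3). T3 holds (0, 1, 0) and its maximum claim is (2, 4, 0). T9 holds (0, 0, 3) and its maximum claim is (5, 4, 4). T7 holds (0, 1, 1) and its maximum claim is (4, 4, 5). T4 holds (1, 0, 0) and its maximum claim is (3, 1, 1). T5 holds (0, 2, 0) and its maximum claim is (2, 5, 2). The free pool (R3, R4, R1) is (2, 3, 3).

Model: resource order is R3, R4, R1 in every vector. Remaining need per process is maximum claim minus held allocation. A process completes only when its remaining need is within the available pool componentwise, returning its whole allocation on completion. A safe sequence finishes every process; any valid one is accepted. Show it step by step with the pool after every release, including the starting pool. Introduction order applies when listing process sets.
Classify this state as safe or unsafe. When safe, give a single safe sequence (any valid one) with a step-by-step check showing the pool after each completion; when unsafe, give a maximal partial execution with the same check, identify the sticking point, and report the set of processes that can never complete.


The state is SAFE; one workable sequence: T4, T5, T1, T3, T7, T6, T9.
Key observation: at T4 the run first touches a limit — (2, 1, 1) against (2, 3, 3), exact on a resource it actually requests.
Step-by-step check:
  pool = (2, 3, 3)
  T4 needs (2, 1, 1) <= (2, 3, 3) -> finishes; pool += (1, 0, 0) = (3, 3, 3)
  T5 needs (2, 3, 2) <= (3, 3, 3) -> finishes; pool += (0, 2, 0) = (3, 5, 3)
  T1 needs (1, 5, 2) <= (3, 5, 3) -> finishes; pool += (1, 3, 1) = (4, 8, 4)
  T3 needs (2, 3, 0) <= (4, 8, 4) -> finishes; pool += (0, 1, 0) = (4, 9, 4)
  T7 needs (4, 3, 4) <= (4, 9, 4) -> finishes; pool += (0, 1, 1) = (4, 10, 5)
  T6 needs (1, 3, 5) <= (4, 10, 5) -> finishes; pool += (3, 1, 0) = (7, 11, 5)
  T9 needs (5, 4, 1) <= (7, 11, 5) -> finishes; pool += (0, 0, 3) = (7, 11, 8)


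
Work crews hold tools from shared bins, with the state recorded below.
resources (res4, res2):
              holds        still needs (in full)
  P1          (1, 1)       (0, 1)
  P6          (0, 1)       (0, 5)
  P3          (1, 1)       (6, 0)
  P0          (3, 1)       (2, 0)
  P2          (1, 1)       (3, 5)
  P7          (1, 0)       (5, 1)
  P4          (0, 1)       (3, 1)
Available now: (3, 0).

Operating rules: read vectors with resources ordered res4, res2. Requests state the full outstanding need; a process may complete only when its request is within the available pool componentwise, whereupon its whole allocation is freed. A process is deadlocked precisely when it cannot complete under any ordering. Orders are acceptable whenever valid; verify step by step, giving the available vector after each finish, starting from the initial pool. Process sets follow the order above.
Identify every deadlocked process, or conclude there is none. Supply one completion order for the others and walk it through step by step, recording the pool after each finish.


Deadlocked set: P6 and P2.
Key observation: once P0, P1, P4, P7, P3 finish, the pool peaks at (9, 4) — and every remaining process still needs more res2 than that.
The rest can finish in the order P0, P1, P4, P7, P3. Step-by-step check:
  pool = (3, 0)
  P0: need (2, 0) fits (3, 0); releases (3, 1), pool now (6, 1)
  P1: need (0, 1) fits (6, 1); releases (1, 1), pool now (7, 2)
  P4: need (3, 1) fits (7, 2); releases (0, 1), pool now (7, 3)
  P7: need (5, 1) fits (7, 3); releases (1, 0), pool now (8, 3)
  P3: need (6, 0) fits (8, 3); releases (1, 1), pool now (9, 4)
The stuck group stays short no matter what:
  P6 cannot run: need (0, 5) vs free (9, 4) (insufficient res2)
  P2 cannot run: need (3, 5) vs free (9, 4) (insufficient res2)


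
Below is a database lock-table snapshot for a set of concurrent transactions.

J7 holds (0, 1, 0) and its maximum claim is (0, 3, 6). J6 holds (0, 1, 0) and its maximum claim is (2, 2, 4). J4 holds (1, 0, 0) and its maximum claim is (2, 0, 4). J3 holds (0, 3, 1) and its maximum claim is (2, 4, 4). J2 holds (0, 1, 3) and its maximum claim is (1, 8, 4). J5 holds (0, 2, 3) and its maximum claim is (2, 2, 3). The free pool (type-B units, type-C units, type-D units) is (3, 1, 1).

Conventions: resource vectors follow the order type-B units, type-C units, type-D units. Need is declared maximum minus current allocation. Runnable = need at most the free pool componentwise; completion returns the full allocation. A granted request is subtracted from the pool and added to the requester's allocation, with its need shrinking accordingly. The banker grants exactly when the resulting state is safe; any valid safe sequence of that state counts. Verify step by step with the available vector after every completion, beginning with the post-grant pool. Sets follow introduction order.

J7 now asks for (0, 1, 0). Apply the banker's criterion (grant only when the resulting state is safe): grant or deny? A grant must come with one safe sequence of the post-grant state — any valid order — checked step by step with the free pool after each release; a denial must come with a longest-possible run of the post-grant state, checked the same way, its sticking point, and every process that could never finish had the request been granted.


DENY: after the grant no complete ordering would exist.
Key observation: after J5, J6, J3, J4 the pool peaks at (4, 6, 5), and each blocked process is short somewhere: J7 on type-D units; J2 on type-C units.
After a pretend grant, a maximal execution: J5, J6, J3, J4 — then nothing else fits. Check, step by step:
  pool = (3, 0, 1)
  run J5 (needs (2, 0, 0), free (3, 0, 1)); after release of (0, 2, 3) the pool is (3, 2, 4)
  run J6 (needs (2, 1, 4), free (3, 2, 4)); after release of (0, 1, 0) the pool is (3, 3, 4)
  run J3 (needs (2, 1, 3), free (3, 3, 4)); after release of (0, 3, 1) the pool is (3, 6, 5)
  run J4 (needs (1, 0, 4), free (3, 6, 5)); after release of (1, 0, 0) the pool is (4, 6, 5)
  J7 still needs (0, 1, 6) but only (4, 6, 5) is free — short on type-D units
  J2 still needs (1, 7, 1) but only (4, 6, 5) is free — short on type-C units
Post-grant, the permanently blocked set is J7 and J2.


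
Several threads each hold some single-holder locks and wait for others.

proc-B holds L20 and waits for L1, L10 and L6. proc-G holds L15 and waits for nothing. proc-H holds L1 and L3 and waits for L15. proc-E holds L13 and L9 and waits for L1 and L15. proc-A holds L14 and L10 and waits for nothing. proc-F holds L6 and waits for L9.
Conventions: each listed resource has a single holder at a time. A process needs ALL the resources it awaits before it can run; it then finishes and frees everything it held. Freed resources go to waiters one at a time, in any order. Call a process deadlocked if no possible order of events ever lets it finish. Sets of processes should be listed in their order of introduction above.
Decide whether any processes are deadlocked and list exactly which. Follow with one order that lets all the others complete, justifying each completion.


No process is deadlocked.
Key observation: the waits form no ring: some process can always run, and its releases unblock the others one by one.
A valid finishing order for the others: proc-G, proc-H, proc-E, proc-F, proc-A, proc-B.
Check, step by step:
  run proc-G (it waits on nothing); releases L15
  proc-H: everything it awaited (L15) is free; runs, freeing L1 and L3
  proc-E: everything it awaited (L1 and L15) is free; runs, freeing L13 and L9
  proc-F: everything it awaited (L9) is free; runs, freeing L6
  run proc-A (it waits on nothing); releases L14 and L10
  proc-B: everything it awaited (L1, L10 and L6) is free; runs, freeing L20


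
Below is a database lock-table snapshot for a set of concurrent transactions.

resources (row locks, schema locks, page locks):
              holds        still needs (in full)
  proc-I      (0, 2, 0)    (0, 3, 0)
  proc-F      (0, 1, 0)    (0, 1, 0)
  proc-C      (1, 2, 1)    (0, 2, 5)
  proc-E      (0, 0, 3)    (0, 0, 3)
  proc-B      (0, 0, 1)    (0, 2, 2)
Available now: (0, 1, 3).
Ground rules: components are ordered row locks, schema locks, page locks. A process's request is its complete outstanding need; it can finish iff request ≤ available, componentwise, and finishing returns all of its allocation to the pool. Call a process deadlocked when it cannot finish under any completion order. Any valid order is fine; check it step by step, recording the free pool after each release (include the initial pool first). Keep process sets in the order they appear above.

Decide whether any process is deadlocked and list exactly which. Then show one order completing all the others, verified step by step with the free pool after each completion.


The deadlocked set is empty.
Key observation: proc-F leads a chain of completions in which each release enables another process.
One completion order for the rest: proc-F, proc-E, proc-B, proc-C, proc-I. Step-by-step check:
  pool = (0, 1, 3)
  proc-F: need (0, 1, 0) fits (0, 1, 3); releases (0, 1, 0), pool now (0, 2, 3)
  proc-E: need (0, 0, 3) fits (0, 2, 3); releases (0, 0, 3), pool now (0, 2, 6)
  proc-B: need (0, 2, 2) fits (0, 2, 6); releases (0, 0, 1), pool now (0, 2, 7)
  proc-C: need (0, 2, 5) fits (0, 2, 7); releases (1, 2, 1), pool now (1, 4, 8)
  proc-I: need (0, 3, 0) fits (1, 4, 8); releases (0, 2, 0), pool now (1, 6, 8)


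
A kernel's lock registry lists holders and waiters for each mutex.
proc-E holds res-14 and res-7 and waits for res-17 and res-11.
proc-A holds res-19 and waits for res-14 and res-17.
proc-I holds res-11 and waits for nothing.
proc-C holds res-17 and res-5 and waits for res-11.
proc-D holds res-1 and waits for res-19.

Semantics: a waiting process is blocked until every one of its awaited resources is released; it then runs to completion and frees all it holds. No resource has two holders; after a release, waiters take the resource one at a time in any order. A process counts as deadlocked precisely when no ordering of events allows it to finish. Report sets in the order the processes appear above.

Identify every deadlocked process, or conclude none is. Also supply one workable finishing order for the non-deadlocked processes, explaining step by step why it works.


No process is deadlocked.
Key observation: the wait graph is acyclic; completion cascades from the unblocked processes through everyone else.
The rest can finish in the order proc-I, proc-C, proc-E, proc-A, proc-D.
Step-by-step check:
  proc-I waits on nothing -> runs at once and releases res-11
  run proc-C (all its waits — res-11 — are resolved); releases res-17 and res-5
  run proc-E (all its waits — res-17 and res-11 — are resolved); releases res-14 and res-7
  run proc-A (all its waits — res-14 and res-17 — are resolved); releases res-19
  run proc-D (all its waits — res-19 — are resolved); releases res-1


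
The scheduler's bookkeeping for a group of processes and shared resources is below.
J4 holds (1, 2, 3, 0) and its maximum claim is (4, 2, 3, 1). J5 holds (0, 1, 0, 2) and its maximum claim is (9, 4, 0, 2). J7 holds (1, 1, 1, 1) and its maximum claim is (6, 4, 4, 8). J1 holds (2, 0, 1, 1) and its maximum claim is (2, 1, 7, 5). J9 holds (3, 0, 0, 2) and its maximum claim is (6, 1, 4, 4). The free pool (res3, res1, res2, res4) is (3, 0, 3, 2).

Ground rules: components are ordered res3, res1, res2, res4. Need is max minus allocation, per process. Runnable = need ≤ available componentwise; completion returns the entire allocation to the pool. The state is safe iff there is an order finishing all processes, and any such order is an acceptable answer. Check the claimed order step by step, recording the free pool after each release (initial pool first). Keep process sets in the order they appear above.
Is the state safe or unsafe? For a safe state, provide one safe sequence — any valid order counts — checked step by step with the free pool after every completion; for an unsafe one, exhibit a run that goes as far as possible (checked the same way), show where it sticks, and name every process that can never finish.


UNSAFE.
Key observation: J4, J9, J1 can finish, but then (9, 2, 7, 5) is all there is, and the blocked group's res1 demands exceed it.
The run J4, J9, J1 cannot be extended any further. Step-by-step check:
  pool = (3, 0, 3, 2)
  J4: need (3, 0, 0, 1) fits (3, 0, 3, 2); releases (1, 2, 3, 0), pool now (4, 2, 6, 2)
  J9: need (3, 1, 4, 2) fits (4, 2, 6, 2); releases (3, 0, 0, 2), pool now (7, 2, 6, 4)
  J1: need (0, 1, 6, 4) fits (7, 2, 6, 4); releases (2, 0, 1, 1), pool now (9, 2, 7, 5)
  J5 still needs (9, 3, 0, 0) but only (9, 2, 7, 5) is free — short on res1
  J7 still needs (5, 3, 3, 7) but only (9, 2, 7, 5) is free — short on res1 and res4
Never able to finish: J5 and J7.


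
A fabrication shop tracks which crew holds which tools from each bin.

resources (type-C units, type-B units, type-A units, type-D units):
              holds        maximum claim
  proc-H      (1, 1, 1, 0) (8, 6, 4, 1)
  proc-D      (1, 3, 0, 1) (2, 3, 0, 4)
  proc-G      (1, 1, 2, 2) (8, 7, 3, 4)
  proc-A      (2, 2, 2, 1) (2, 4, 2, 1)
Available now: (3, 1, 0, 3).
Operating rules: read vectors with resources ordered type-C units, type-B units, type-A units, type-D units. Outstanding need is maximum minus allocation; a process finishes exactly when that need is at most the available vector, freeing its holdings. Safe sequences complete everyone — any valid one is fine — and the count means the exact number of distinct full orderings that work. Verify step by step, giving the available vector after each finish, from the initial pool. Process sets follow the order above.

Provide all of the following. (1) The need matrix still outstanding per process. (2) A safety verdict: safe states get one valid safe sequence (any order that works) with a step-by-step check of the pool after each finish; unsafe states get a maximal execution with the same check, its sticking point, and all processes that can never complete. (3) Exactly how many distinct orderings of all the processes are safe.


(1) Need matrix, components ordered type-C units, type-B units, type-A units, type-D units:
  proc-H: (7, 5, 3, 1)
  proc-D: (1, 0, 0, 3)
  proc-G: (7, 6, 1, 2)
  proc-A: (0, 2, 0, 0)
(2) UNSAFE.
Key observation: the wall is type-C units: completing proc-D, proc-A brings the pool only to (6, 6, 2, 5), and all the rest need more.
A maximal execution: proc-D, proc-A — then nothing else fits. Verifying each step:
  pool = (3, 1, 0, 3)
  run proc-D (needs (1, 0, 0, 3), free (3, 1, 0, 3)); after release of (1, 3, 0, 1) the pool is (4, 4, 0, 4)
  run proc-A (needs (0, 2, 0, 0), free (4, 4, 0, 4)); after release of (2, 2, 2, 1) the pool is (6, 6, 2, 5)
  blocked: proc-H wants (7, 5, 3, 1), pool (6, 6, 2, 5) — not enough type-C units and type-A units
  blocked: proc-G wants (7, 6, 1, 2), pool (6, 6, 2, 5) — not enough type-C units
Never able to finish: proc-H and proc-G.
(3) Exactly 0 of the possible complete orderings are safe sequences.


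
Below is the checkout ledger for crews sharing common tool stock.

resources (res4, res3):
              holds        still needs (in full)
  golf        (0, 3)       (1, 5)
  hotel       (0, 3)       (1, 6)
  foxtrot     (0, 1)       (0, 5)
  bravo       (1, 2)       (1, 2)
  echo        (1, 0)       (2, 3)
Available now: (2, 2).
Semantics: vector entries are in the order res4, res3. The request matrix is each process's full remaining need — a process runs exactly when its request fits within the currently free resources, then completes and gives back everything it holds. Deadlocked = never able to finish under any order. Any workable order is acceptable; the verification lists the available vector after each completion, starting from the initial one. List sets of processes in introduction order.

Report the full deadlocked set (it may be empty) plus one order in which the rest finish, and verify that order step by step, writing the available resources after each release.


The deadlocked set is golf, hotel and foxtrot.
Key observation: bravo, echo can finish, but then (4, 4) is all there is, and the blocked group's res3 demands exceed it.
One completion order for the rest: bravo, echo. Step-by-step check:
  pool = (2, 2)
  bravo needs (1, 2) <= (2, 2) -> finishes; pool += (1, 2) = (3, 4)
  echo needs (2, 3) <= (3, 4) -> finishes; pool += (1, 0) = (4, 4)
The blocked processes can never fit:
  golf still needs (1, 5) but only (4, 4) is free — short on res3
  hotel still needs (1, 6) but only (4, 4) is free — short on res3
  foxtrot still needs (0, 5) but only (4, 4) is free — short on res3


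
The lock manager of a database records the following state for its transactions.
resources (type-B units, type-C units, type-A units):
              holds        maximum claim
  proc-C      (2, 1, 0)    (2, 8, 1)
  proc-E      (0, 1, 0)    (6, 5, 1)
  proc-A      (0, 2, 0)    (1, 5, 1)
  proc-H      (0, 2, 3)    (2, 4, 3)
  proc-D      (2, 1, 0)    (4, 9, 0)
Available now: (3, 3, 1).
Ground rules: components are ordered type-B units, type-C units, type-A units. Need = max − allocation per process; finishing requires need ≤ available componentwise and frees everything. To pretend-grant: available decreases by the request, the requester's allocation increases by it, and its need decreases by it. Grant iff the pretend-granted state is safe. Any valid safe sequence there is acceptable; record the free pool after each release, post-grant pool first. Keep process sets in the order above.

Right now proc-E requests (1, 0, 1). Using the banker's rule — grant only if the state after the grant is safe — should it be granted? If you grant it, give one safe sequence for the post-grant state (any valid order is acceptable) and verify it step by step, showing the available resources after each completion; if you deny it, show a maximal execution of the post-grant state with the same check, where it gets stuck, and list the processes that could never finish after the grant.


GRANT. The post-grant state is safe; one safe sequence: proc-H, proc-A, proc-C, proc-D, proc-E.
Key observation: granting shrinks the pool to (2, 3, 0), yet proc-H still fits and the chain goes through.
Step-by-step check of the post-grant state:
  pool = (2, 3, 0)
  proc-H: need (2, 2, 0) fits (2, 3, 0); releases (0, 2, 3), pool now (2, 5, 3)
  proc-A: need (1, 3, 1) fits (2, 5, 3); releases (0, 2, 0), pool now (2, 7, 3)
  proc-C: need (0, 7, 1) fits (2, 7, 3); releases (2, 1, 0), pool now (4, 8, 3)
  proc-D: need (2, 8, 0) fits (4, 8, 3); releases (2, 1, 0), pool now (6, 9, 3)
  proc-E: need (5, 4, 0) fits (6, 9, 3); releases (1, 1, 1), pool now (7, 10, 4)


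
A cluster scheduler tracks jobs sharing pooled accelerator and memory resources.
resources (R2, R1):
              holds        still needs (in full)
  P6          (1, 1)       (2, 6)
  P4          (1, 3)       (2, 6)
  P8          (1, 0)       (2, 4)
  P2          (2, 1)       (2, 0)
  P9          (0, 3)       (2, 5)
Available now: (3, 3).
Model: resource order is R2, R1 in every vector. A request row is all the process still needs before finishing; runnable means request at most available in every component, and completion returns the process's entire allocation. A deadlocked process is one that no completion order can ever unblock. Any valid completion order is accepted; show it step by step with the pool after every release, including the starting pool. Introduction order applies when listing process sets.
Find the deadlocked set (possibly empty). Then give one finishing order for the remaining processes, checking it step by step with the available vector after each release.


Deadlocked set: P6, P4 and P9.
Key observation: P2, P8 can finish, but then (6, 4) is all there is, and the blocked group's R1 demands exceed it.
One completion order for the rest: P2, P8. Walking it through:
  pool = (3, 3)
  P2: need (2, 0) fits (3, 3); releases (2, 1), pool now (5, 4)
  P8: need (2, 4) fits (5, 4); releases (1, 0), pool now (6, 4)
The blocked processes can never fit:
  blocked: P6 wants (2, 6), pool (6, 4) — not enough R1
  blocked: P4 wants (2, 6), pool (6, 4) — not enough R1
  blocked: P9 wants (2, 5), pool (6, 4) — not enough R1


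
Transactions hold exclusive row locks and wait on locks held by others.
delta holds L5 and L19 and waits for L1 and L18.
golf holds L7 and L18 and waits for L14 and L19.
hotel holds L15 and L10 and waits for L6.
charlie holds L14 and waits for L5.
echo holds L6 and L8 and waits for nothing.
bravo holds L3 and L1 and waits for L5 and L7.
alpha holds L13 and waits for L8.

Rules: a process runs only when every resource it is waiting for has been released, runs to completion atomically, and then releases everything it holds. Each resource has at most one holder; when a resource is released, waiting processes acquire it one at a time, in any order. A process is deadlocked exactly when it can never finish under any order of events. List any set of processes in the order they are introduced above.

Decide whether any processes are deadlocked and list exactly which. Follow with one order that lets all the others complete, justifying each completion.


Deadlocked set: delta, golf, charlie and bravo.
Key observation: the loop delta -> golf -> delta blocks itself forever; charlie and bravo are caught in further circular waits.
One completion order for the rest: echo, hotel, alpha.
Check, step by step:
  echo: no waits; runs immediately, freeing L6 and L8
  hotel waits on L6 — all released -> runs and releases L15 and L10
  alpha waits on L8 — all released -> runs and releases L13


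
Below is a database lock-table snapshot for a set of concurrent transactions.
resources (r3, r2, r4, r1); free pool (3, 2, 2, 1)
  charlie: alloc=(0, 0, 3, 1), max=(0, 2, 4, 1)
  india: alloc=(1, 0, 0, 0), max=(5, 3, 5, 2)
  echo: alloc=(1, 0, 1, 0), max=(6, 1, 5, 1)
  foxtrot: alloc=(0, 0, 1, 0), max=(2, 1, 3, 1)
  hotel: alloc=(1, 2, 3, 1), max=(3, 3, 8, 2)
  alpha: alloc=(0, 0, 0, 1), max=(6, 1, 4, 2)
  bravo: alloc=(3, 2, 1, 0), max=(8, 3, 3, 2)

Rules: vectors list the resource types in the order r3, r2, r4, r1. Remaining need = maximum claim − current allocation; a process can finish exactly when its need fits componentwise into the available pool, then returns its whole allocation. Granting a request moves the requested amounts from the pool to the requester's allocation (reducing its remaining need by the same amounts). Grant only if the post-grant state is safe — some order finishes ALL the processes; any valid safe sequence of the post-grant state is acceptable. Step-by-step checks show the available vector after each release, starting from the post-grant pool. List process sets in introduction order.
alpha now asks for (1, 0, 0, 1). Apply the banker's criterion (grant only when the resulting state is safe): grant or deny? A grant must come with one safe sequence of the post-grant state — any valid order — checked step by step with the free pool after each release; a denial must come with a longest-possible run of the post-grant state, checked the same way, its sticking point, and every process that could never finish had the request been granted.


DENY — the pretend-granted state is unsafe.
Key observation: no order helps: past charlie, foxtrot, hotel, the free pool tops out at (3, 4, 9, 2), below what each blocked process needs in r3.
On the post-grant state, charlie, foxtrot, hotel is a maximal run — nothing extends it. Step-by-step check:
  pool = (2, 2, 2, 0)
  run charlie (needs (0, 2, 1, 0), free (2, 2, 2, 0)); after release of (0, 0, 3, 1) the pool is (2, 2, 5, 1)
  run foxtrot (needs (2, 1, 2, 1), free (2, 2, 5, 1)); after release of (0, 0, 1, 0) the pool is (2, 2, 6, 1)
  run hotel (needs (2, 1, 5, 1), free (2, 2, 6, 1)); after release of (1, 2, 3, 1) the pool is (3, 4, 9, 2)
  india cannot run: need (4, 3, 5, 2) vs free (3, 4, 9, 2) (insufficient r3)
  echo cannot run: need (5, 1, 4, 1) vs free (3, 4, 9, 2) (insufficient r3)
  alpha cannot run: need (5, 1, 4, 0) vs free (3, 4, 9, 2) (insufficient r3)
  bravo cannot run: need (5, 1, 2, 2) vs free (3, 4, 9, 2) (insufficient r3)
Post-grant, the permanently blocked set is india, echo, alpha and bravo.


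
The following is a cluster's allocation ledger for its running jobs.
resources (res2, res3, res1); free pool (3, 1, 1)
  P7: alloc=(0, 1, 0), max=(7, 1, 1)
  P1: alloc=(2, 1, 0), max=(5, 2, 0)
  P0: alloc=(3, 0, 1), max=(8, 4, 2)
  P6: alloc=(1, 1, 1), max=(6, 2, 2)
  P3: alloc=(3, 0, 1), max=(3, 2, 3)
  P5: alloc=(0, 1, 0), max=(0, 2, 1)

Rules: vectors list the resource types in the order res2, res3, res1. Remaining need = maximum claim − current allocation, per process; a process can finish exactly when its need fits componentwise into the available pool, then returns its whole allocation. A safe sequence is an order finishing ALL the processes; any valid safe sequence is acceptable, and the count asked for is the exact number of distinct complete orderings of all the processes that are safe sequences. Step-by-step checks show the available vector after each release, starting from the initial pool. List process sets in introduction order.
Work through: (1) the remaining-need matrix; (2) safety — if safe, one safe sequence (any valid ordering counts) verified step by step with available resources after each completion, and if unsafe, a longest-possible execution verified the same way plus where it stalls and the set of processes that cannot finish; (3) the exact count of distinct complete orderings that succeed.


(1) Need matrix, components ordered res2, res3, res1:
  P7: (7, 0, 1)
  P1: (3, 1, 0)
  P0: (5, 4, 1)
  P6: (5, 1, 1)
  P3: (0, 2, 2)
  P5: (0, 1, 1)
(2) SAFE, for example via the order P1, P6, P3, P7, P5, P0.
Key observation: the first exact fit in this order is P1 — it needs (3, 1, 0) with (3, 1, 1) free, meeting a requested resource to the last unit.
Verifying each step:
  pool = (3, 1, 1)
  run P1 (needs (3, 1, 0), free (3, 1, 1)); after release of (2, 1, 0) the pool is (5, 2, 1)
  run P6 (needs (5, 1, 1), free (5, 2, 1)); after release of (1, 1, 1) the pool is (6, 3, 2)
  run P3 (needs (0, 2, 2), free (6, 3, 2)); after release of (3, 0, 1) the pool is (9, 3, 3)
  run P7 (needs (7, 0, 1), free (9, 3, 3)); after release of (0, 1, 0) the pool is (9, 4, 3)
  run P5 (needs (0, 1, 1), free (9, 4, 3)); after release of (0, 1, 0) the pool is (9, 5, 3)
  run P0 (needs (5, 4, 1), free (9, 5, 3)); after release of (3, 0, 1) the pool is (12, 5, 4)
(3) Precisely 16 of the possible complete orderings are safe sequences.


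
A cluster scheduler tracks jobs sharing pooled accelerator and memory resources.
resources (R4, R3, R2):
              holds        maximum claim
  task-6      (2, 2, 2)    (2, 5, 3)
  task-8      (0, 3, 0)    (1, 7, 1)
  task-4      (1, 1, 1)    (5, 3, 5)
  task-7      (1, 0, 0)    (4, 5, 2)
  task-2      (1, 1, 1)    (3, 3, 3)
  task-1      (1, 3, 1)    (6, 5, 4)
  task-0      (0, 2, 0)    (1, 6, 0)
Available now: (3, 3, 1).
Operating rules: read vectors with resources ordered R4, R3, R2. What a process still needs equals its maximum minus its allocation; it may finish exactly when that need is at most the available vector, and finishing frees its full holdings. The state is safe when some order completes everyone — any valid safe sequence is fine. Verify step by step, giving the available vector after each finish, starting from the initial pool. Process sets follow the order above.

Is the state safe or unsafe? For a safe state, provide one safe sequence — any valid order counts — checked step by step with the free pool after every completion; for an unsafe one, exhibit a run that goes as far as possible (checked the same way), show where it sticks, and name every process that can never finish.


SAFE — a valid safe sequence is task-6, task-1, task-8, task-7, task-0, task-4, task-2.
Key observation: the order's first zero-slack moment is task-6 ((0, 3, 1) needed, (3, 3, 1) free — a requested resource with nothing to spare).
Check, step by step:
  pool = (3, 3, 1)
  run task-6 (needs (0, 3, 1), free (3, 3, 1)); after release of (2, 2, 2) the pool is (5, 5, 3)
  run task-1 (needs (5, 2, 3), free (5, 5, 3)); after release of (1, 3, 1) the pool is (6, 8, 4)
  run task-8 (needs (1, 4, 1), free (6, 8, 4)); after release of (0, 3, 0) the pool is (6, 11, 4)
  run task-7 (needs (3, 5, 2), free (6, 11, 4)); after release of (1, 0, 0) the pool is (7, 11, 4)
  run task-0 (needs (1, 4, 0), free (7, 11, 4)); after release of (0, 2, 0) the pool is (7, 13, 4)
  run task-4 (needs (4, 2, 4), free (7, 13, 4)); after release of (1, 1, 1) the pool is (8, 14, 5)
  run task-2 (needs (2, 2, 2), free (8, 14, 5)); after release of (1, 1, 1) the pool is (9, 15, 6)


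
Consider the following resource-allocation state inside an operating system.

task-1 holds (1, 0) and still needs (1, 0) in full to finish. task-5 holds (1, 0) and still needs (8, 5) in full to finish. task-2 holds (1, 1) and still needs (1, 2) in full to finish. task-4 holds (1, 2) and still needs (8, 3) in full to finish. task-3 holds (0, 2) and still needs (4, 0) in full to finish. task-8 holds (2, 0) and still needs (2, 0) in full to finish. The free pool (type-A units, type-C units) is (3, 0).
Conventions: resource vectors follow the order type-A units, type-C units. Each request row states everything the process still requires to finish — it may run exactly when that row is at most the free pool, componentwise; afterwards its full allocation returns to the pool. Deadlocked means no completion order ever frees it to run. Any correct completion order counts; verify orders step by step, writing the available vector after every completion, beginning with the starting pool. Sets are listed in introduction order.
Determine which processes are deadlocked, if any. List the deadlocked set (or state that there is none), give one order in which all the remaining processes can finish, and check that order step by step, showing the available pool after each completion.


Deadlocked: task-5 and task-4.
Key observation: even finishing task-1, task-3, task-2, task-8 leaves just (7, 3) free — too little type-A units for any of the remaining processes.
One completion order for the rest: task-1, task-3, task-2, task-8. Walking it through:
  pool = (3, 0)
  task-1 needs (1, 0) <= (3, 0) -> finishes; pool += (1, 0) = (4, 0)
  task-3 needs (4, 0) <= (4, 0) -> finishes; pool += (0, 2) = (4, 2)
  task-2 needs (1, 2) <= (4, 2) -> finishes; pool += (1, 1) = (5, 3)
  task-8 needs (2, 0) <= (5, 3) -> finishes; pool += (2, 0) = (7, 3)
None of the blocked processes ever fits:
  task-5 still needs (8, 5) but only (7, 3) is free — short on type-A units and type-C units
  task-4 still needs (8, 3) but only (7, 3) is free — short on type-A units


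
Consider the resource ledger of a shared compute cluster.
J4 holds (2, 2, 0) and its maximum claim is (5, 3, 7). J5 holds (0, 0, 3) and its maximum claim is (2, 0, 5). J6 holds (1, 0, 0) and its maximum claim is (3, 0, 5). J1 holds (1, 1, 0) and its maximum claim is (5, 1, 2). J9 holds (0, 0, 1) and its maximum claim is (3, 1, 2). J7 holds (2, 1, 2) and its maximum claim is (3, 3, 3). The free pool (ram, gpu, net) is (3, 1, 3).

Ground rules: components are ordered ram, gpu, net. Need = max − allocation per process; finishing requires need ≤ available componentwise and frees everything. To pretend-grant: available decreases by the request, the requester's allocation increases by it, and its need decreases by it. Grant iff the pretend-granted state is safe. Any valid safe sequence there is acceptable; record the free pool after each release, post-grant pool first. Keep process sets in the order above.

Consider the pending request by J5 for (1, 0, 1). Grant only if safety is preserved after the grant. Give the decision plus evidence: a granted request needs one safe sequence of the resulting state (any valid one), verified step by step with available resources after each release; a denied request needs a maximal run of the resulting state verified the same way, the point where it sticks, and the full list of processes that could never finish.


GRANT — the state after the grant stays safe, e.g. via J5, J9, J4, J1, J7, J6.
Key observation: even at the reduced pool (2, 1, 2), J5 fits immediately, so safety survives the grant.
Check on the post-grant state, step by step:
  pool = (2, 1, 2)
  J5: need (1, 0, 1) fits (2, 1, 2); releases (1, 0, 4), pool now (3, 1, 6)
  J9: need (3, 1, 1) fits (3, 1, 6); releases (0, 0, 1), pool now (3, 1, 7)
  J4: need (3, 1, 7) fits (3, 1, 7); releases (2, 2, 0), pool now (5, 3, 7)
  J1: need (4, 0, 2) fits (5, 3, 7); releases (1, 1, 0), pool now (6, 4, 7)
  J7: need (1, 2, 1) fits (6, 4, 7); releases (2, 1, 2), pool now (8, 5, 9)
  J6: need (2, 0, 5) fits (8, 5, 9); releases (1, 0, 0), pool now (9, 5, 9)


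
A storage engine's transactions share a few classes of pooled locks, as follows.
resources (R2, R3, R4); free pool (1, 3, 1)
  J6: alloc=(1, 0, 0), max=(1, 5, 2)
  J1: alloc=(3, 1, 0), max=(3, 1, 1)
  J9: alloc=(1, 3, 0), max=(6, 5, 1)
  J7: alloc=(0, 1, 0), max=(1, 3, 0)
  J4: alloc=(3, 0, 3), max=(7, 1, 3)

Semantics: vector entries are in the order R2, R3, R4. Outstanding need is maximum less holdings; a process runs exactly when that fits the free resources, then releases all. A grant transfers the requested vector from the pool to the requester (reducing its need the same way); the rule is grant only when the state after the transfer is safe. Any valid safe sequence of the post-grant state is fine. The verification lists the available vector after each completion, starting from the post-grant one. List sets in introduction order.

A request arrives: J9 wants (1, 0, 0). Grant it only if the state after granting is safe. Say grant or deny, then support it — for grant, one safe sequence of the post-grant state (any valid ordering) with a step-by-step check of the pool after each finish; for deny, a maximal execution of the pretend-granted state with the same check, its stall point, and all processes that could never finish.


DENY. Granting would leave the state unsafe.
Key observation: after J1, J7 the pool peaks at (3, 5, 1), and each blocked process is short somewhere: J6 on R4; J9 on R2; J4 on R2.
On the post-grant state, J1, J7 is a maximal run — nothing extends it. Check, step by step:
  pool = (0, 3, 1)
  J1: need (0, 0, 1) fits (0, 3, 1); releases (3, 1, 0), pool now (3, 4, 1)
  J7: need (1, 2, 0) fits (3, 4, 1); releases (0, 1, 0), pool now (3, 5, 1)
  J6 cannot run: need (0, 5, 2) vs free (3, 5, 1) (insufficient R4)
  J9 cannot run: need (4, 2, 1) vs free (3, 5, 1) (insufficient R2)
  J4 cannot run: need (4, 1, 0) vs free (3, 5, 1) (insufficient R2)
Post-grant, the permanently blocked set is J6, J9 and J4.


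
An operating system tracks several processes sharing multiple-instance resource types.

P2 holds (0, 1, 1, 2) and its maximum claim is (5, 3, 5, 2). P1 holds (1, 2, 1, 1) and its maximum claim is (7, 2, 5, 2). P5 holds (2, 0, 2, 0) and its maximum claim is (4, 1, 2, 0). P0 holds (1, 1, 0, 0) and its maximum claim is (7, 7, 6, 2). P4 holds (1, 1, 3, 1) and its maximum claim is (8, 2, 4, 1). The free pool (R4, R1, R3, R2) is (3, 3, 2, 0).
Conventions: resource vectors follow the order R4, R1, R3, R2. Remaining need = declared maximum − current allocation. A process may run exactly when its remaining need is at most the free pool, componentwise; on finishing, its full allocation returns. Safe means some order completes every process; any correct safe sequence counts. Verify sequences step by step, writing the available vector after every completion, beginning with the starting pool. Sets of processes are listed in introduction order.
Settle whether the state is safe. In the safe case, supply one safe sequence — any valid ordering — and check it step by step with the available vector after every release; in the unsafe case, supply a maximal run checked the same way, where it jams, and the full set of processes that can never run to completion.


UNSAFE.
Key observation: R4 is the bottleneck — with P5, P2 done the pool holds (5, 4, 5, 2), short of every remaining need.
A maximal execution: P5, P2 — then nothing else fits. Verifying each step:
  pool = (3, 3, 2, 0)
  P5 needs (2, 1, 0, 0) <= (3, 3, 2, 0) -> finishes; pool += (2, 0, 2, 0) = (5, 3, 4, 0)
  P2 needs (5, 2, 4, 0) <= (5, 3, 4, 0) -> finishes; pool += (0, 1, 1, 2) = (5, 4, 5, 2)
  blocked: P1 wants (6, 0, 4, 1), pool (5, 4, 5, 2) — not enough R4
  blocked: P0 wants (6, 6, 6, 2), pool (5, 4, 5, 2) — not enough R4, R1 and R3
  blocked: P4 wants (7, 1, 1, 0), pool (5, 4, 5, 2) — not enough R4
Never able to finish: P1, P0 and P4.
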